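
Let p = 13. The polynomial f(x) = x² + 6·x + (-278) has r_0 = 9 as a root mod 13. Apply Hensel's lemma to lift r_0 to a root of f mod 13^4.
r_3 = 4585 (mod 28561)

Hensel: r_{i+1} = r_i − f(r_i)·(f′(r_i))^{-1} mod 13^{i+2}, f′(x) = 2x + 6. Iterate:
  r_0 = 9 (mod 13)
  r_1 = 22 (mod 169)
  r_2 = 191 (mod 2197)
  r_3 = 4585 (mod 28561)
Final: r = 4585 satisfies f(r) ≡ 0 mod 13^4.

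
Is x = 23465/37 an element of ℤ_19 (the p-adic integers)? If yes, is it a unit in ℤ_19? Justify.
x ∈ ℤ_19 but not a unit; v_19(x) = 2 > 0

ℤ_19 = {x ∈ ℚ_19 : v_19(x) ≥ 0} and ℤ_19^× = {x ∈ ℤ_19 : v_19(x) = 0}. Here v_19(23465/37) = v_19(num) − v_19(den) = 2; compare against these criteria.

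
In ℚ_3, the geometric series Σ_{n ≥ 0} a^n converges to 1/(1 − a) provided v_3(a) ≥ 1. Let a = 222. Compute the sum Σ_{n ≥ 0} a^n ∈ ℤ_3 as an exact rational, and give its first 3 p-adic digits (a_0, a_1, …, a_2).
Σ a^n = 1/(1 − a) = -1/221;  first 3 digits = (1, 2, 1)

v_3(a) = 1 ≥ 1, so the series converges in ℤ_3 to 1/(1 − a) = 1/(1 − 222) = -1/221. Expand this rational in ℤ_3: compute digits iteratively via d_i = x_i mod 3, x_{i+1} = (x_i − d_i)/3. The first 3 digits are (1, 2, 1).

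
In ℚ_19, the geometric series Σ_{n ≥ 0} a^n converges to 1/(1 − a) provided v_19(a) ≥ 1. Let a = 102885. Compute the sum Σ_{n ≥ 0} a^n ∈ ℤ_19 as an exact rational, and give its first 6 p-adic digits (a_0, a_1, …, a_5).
Σ a^n = 1/(1 − a) = -1/102884;  first 6 digits = (1, 0, 0, 15, 0, 0)

v_19(a) = 3 ≥ 1, so the series converges in ℤ_19 to 1/(1 − a) = 1/(1 − 102885) = -1/102884. Expand this rational in ℤ_19: compute digits iteratively via d_i = x_i mod 19, x_{i+1} = (x_i − d_i)/19. The first 6 digits are (1, 0, 0, 15, 0, 0).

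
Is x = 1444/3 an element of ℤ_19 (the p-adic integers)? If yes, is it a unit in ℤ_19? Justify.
x ∈ ℤ_19 but not a unit; v_19(x) = 2 > 0

ℤ_19 = {x ∈ ℚ_19 : v_19(x) ≥ 0} and ℤ_19^× = {x ∈ ℤ_19 : v_19(x) = 0}. Here v_19(1444/3) = v_19(num) − v_19(den) = 2; compare against these criteria.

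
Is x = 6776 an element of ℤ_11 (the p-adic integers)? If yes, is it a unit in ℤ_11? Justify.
x ∈ ℤ_11 but not a unit; v_11(x) = 2 > 0

ℤ_11 = {x ∈ ℚ_11 : v_11(x) ≥ 0} and ℤ_11^× = {x ∈ ℤ_11 : v_11(x) = 0}. Here v_11(6776) = v_11(num) − v_11(den) = 2; compare against these criteria.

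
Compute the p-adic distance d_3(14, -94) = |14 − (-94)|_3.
d_3(14, -94) = 1/27

Step 1 — x − y = 14 − (-94) = 108. Step 2 — v_3(108) = 3 (factor: 108 = (3^3 · 4); the sign does not affect v_p). Step 3 — |x − y|_3 = 3^{-3} = 1/27.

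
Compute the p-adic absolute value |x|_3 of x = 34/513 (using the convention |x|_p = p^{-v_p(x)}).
|34/513|_3 = 27

Step 1 — compute v_3(x) by factoring powers of 3 out of the numerator and denominator: v_3(34/513) = -3. Step 2 — apply |x|_p = p^{-v_p(x)} = 3^{3} = 27.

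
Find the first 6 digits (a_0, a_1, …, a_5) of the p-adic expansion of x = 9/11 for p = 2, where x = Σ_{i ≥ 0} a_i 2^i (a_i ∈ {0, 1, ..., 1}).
(a_0, …, a_5) = (1, 1, 0, 1, 1, 1)

v_2(9/11) = 0 (numerator and denominator both coprime to 2), so x ∈ ℤ_2^×. Compute digits iteratively via a_i = x_i mod 2, x_{i+1} = (x_i − a_i)/2, with x_0 = x:
  x_0 = 9/11;  a_0 = 1;  x_1 = (x_0 − 1)/2 = -1/11
  x_1 = -1/11;  a_1 = 1;  x_2 = (x_1 − 1)/2 = -6/11
  x_2 = -6/11;  a_2 = 0;  x_3 = (x_2 − 0)/2 = -3/11
  x_3 = -3/11;  a_3 = 1;  x_4 = (x_3 − 1)/2 = -7/11
  x_4 = -7/11;  a_4 = 1;  x_5 = (x_4 − 1)/2 = -9/11
  x_5 = -9/11;  a_5 = 1;  x_6 = (x_5 − 1)/2 = -10/11
Digits: (1, 1, 0, 1, 1, 1).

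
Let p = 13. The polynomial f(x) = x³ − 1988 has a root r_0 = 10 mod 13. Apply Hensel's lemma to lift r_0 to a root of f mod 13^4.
r_3 = 23644 (mod 28561)

Hensel: r_{i+1} = r_i − f(r_i)/f′(r_i) mod 13^{i+2}, where f′(x) = 3x². Iterate:
  r_0 = 10 (mod 13)
  r_1 = 153 (mod 169)
  r_2 = 1674 (mod 2197)
  r_3 = 23644 (mod 28561)
Final: r = 23644 with f(r) ≡ 0 mod 13^4.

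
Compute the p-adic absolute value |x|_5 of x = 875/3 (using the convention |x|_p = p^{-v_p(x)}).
|875/3|_5 = 1/125

Step 1 — compute v_5(x) by factoring powers of 5 out of the numerator and denominator: v_5(875/3) = 3. Step 2 — apply |x|_p = p^{-v_p(x)} = 5^{-3} = 1/125.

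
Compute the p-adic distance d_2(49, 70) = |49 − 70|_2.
d_2(49, 70) = 1

Step 1 — x − y = 49 − 70 = -21. Step 2 — v_2(-21) = 0 (factor: -21 = −(2^0 · 21); the sign does not affect v_p). Step 3 — |x − y|_2 = 2^{0} = 1.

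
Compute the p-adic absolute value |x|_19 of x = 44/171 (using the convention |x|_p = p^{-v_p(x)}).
|44/171|_19 = 19

Step 1 — compute v_19(x) by factoring powers of 19 out of the numerator and denominator: v_19(44/171) = -1. Step 2 — apply |x|_p = p^{-v_p(x)} = 19^{1} = 19.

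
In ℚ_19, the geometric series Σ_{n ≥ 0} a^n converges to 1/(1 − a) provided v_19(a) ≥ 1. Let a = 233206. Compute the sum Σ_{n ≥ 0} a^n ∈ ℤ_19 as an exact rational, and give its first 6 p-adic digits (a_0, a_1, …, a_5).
Σ a^n = 1/(1 − a) = -1/233205;  first 6 digits = (1, 0, 0, 15, 1, 0)

v_19(a) = 3 ≥ 1, so the series converges in ℤ_19 to 1/(1 − a) = 1/(1 − 233206) = -1/233205. Expand this rational in ℤ_19: compute digits iteratively via d_i = x_i mod 19, x_{i+1} = (x_i − d_i)/19. The first 6 digits are (1, 0, 0, 15, 1, 0).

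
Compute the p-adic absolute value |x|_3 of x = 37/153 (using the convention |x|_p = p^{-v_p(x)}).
|37/153|_3 = 9

Step 1 — compute v_3(x) by factoring powers of 3 out of the numerator and denominator: v_3(37/153) = -2. Step 2 — apply |x|_p = p^{-v_p(x)} = 3^{2} = 9.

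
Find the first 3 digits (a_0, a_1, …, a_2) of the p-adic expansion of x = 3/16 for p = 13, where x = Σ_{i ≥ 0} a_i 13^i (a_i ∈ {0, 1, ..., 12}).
(a_0, …, a_2) = (1, 4, 7)

v_13(3/16) = 0 (numerator and denominator both coprime to 13), so x ∈ ℤ_13^×. Compute digits iteratively via a_i = x_i mod 13, x_{i+1} = (x_i − a_i)/13, with x_0 = x:
  x_0 = 3/16;  a_0 = 1;  x_1 = (x_0 − 1)/13 = -1/16
  x_1 = -1/16;  a_1 = 4;  x_2 = (x_1 − 4)/13 = -5/16
  x_2 = -5/16;  a_2 = 7;  x_3 = (x_2 − 7)/13 = -9/16
Digits: (1, 4, 7).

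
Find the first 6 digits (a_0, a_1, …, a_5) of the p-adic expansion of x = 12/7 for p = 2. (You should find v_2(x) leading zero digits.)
(a_0, …, a_5) = (0, 0, 1, 0, 1, 0)

v_2(12/7) = 2, so a_0 = ... = a_1 = 0. Factor out: x = 2^2 · u with u = 3/7 a unit in ℤ_2. Expand u iteratively via a_{v+i} = u_i mod 2, u_{i+1} = (u_i − a_{v+i})/2:
  u_0 = 3/7;  a_2 = 1;  u_1 = (u_0 − 1)/2 = -2/7
  u_1 = -2/7;  a_3 = 0;  u_2 = (u_1 − 0)/2 = -1/7
  u_2 = -1/7;  a_4 = 1;  u_3 = (u_2 − 1)/2 = -4/7
  u_3 = -4/7;  a_5 = 0;  u_4 = (u_3 − 0)/2 = -2/7
Digits: (0, 0, 1, 0, 1, 0).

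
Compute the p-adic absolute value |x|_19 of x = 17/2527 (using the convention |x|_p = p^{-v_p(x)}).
|17/2527|_19 = 361

Step 1 — compute v_19(x) by factoring powers of 19 out of the numerator and denominator: v_19(17/2527) = -2. Step 2 — apply |x|_p = p^{-v_p(x)} = 19^{2} = 361.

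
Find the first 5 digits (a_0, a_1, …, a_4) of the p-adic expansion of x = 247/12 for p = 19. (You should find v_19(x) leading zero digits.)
(a_0, …, a_4) = (0, 9, 17, 7, 17)

v_19(247/12) = 1, so a_0 = ... = a_0 = 0. Factor out: x = 19^1 · u with u = 13/12 a unit in ℤ_19. Expand u iteratively via a_{v+i} = u_i mod 19, u_{i+1} = (u_i − a_{v+i})/19:
  u_0 = 13/12;  a_1 = 9;  u_1 = (u_0 − 9)/19 = -5/12
  u_1 = -5/12;  a_2 = 17;  u_2 = (u_1 − 17)/19 = -11/12
  u_2 = -11/12;  a_3 = 7;  u_3 = (u_2 − 7)/19 = -5/12
  u_3 = -5/12;  a_4 = 17;  u_4 = (u_3 − 17)/19 = -11/12
Digits: (0, 9, 17, 7, 17).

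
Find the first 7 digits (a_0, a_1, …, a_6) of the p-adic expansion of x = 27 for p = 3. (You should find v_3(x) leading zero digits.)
(a_0, …, a_6) = (0, 0, 0, 1, 0, 0, 0)

v_3(27) = 3, so a_0 = ... = a_2 = 0. Factor out: x = 3^3 · u with u = 1 a unit in ℤ_3. Expand u iteratively via a_{v+i} = u_i mod 3, u_{i+1} = (u_i − a_{v+i})/3:
  u_0 = 1;  a_3 = 1;  u_1 = (u_0 − 1)/3 = 0
  u_1 = 0;  a_4 = 0;  u_2 = (u_1 − 0)/3 = 0
  u_2 = 0;  a_5 = 0;  u_3 = (u_2 − 0)/3 = 0
  u_3 = 0;  a_6 = 0;  u_4 = (u_3 − 0)/3 = 0
Digits: (0, 0, 0, 1, 0, 0, 0).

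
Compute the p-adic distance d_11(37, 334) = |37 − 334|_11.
d_11(37, 334) = 1/11

Step 1 — x − y = 37 − 334 = -297. Step 2 — v_11(-297) = 1 (factor: -297 = −(11^1 · 27); the sign does not affect v_p). Step 3 — |x − y|_11 = 11^{-1} = 1/11.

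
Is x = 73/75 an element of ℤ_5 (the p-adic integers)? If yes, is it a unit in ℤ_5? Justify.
x ∉ ℤ_5 (v_5(x) = -2 < 0)

ℤ_5 = {x ∈ ℚ_5 : v_5(x) ≥ 0} and ℤ_5^× = {x ∈ ℤ_5 : v_5(x) = 0}. Here v_5(73/75) = v_5(num) − v_5(den) = -2; compare against these criteria.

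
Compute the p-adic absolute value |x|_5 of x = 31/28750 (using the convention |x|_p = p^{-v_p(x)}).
|31/28750|_5 = 625

Step 1 — compute v_5(x) by factoring powers of 5 out of the numerator and denominator: v_5(31/28750) = -4. Step 2 — apply |x|_p = p^{-v_p(x)} = 5^{4} = 625.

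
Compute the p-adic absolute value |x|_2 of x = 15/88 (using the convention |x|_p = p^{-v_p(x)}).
|15/88|_2 = 8

Step 1 — compute v_2(x) by factoring powers of 2 out of the numerator and denominator: v_2(15/88) = -3. Step 2 — apply |x|_p = p^{-v_p(x)} = 2^{3} = 8.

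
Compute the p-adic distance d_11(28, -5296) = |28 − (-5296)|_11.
d_11(28, -5296) = 1/1331

Step 1 — x − y = 28 − (-5296) = 5324. Step 2 — v_11(5324) = 3 (factor: 5324 = (11^3 · 4); the sign does not affect v_p). Step 3 — |x − y|_11 = 11^{-3} = 1/1331.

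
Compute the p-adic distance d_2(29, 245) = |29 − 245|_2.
d_2(29, 245) = 1/8

Step 1 — x − y = 29 − 245 = -216. Step 2 — v_2(-216) = 3 (factor: -216 = −(2^3 · 27); the sign does not affect v_p). Step 3 — |x − y|_2 = 2^{-3} = 1/8.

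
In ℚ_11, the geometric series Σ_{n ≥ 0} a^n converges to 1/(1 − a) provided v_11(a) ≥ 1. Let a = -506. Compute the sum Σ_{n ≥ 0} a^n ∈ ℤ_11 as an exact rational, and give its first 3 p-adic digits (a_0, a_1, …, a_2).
Σ a^n = 1/(1 − a) = 1/507;  first 3 digits = (1, 9, 10)

v_11(a) = 1 ≥ 1, so the series converges in ℤ_11 to 1/(1 − a) = 1/(1 − (-506)) = 1/507. Expand this rational in ℤ_11: compute digits iteratively via d_i = x_i mod 11, x_{i+1} = (x_i − d_i)/11. The first 3 digits are (1, 9, 10).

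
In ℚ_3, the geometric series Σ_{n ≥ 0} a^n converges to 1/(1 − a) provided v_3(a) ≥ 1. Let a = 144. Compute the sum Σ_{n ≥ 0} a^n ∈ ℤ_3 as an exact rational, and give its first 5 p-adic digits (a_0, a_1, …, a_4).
Σ a^n = 1/(1 − a) = -1/143;  first 5 digits = (1, 0, 1, 2, 2)

v_3(a) = 2 ≥ 1, so the series converges in ℤ_3 to 1/(1 − a) = 1/(1 − 144) = -1/143. Expand this rational in ℤ_3: compute digits iteratively via d_i = x_i mod 3, x_{i+1} = (x_i − d_i)/3. The first 5 digits are (1, 0, 1, 2, 2).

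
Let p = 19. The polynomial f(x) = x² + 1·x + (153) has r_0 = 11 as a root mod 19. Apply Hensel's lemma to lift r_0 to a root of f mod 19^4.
r_3 = 76923 (mod 130321)

Hensel: r_{i+1} = r_i − f(r_i)·(f′(r_i))^{-1} mod 19^{i+2}, f′(x) = 2x + 1. Iterate:
  r_0 = 11 (mod 19)
  r_1 = 30 (mod 361)
  r_2 = 1474 (mod 6859)
  r_3 = 76923 (mod 130321)
Final: r = 76923 satisfies f(r) ≡ 0 mod 19^4.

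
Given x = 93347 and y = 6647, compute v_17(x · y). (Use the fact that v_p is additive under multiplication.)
v_17(620477509) = 5

v_p(x) = 3 (factor: 93347 = 17^3 · 19); v_p(y) = 2 (factor: 6647 = 17^2 · 23). Additivity: v_p(xy) = v_p(x) + v_p(y) = 3 + 2 = 5. (Direct check: xy = 620477509 = 17^5 · (437).)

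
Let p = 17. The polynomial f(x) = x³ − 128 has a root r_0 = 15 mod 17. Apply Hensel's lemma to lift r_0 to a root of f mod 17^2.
r_1 = 202 (mod 289)

Hensel: r_{i+1} = r_i − f(r_i)/f′(r_i) mod 17^{i+2}, where f′(x) = 3x². Iterate:
  r_0 = 15 (mod 17)
  r_1 = 202 (mod 289)
Final: r = 202 with f(r) ≡ 0 mod 17^2.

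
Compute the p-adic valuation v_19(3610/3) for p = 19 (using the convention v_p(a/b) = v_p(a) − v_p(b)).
v_19(3610/3) = 2

Factor powers of 19 from the numerator and denominator of the reduced fraction: 3610 = 19^2 · 10 and 3 = 19^0 · 3. Apply v_p(a/b) = v_p(a) − v_p(b): v_19(3610/3) = 2 − 0 = 2.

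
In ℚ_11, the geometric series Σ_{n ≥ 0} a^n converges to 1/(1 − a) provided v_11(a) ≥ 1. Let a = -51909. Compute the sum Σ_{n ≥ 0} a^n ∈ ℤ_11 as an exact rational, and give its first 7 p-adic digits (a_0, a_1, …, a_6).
Σ a^n = 1/(1 − a) = 1/51910;  first 7 digits = (1, 0, 0, 5, 7, 10, 2)

v_11(a) = 3 ≥ 1, so the series converges in ℤ_11 to 1/(1 − a) = 1/(1 − (-51909)) = 1/51910. Expand this rational in ℤ_11: compute digits iteratively via d_i = x_i mod 11, x_{i+1} = (x_i − d_i)/11. The first 7 digits are (1, 0, 0, 5, 7, 10, 2).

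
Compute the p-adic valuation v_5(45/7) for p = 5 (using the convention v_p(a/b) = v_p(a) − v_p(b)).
v_5(45/7) = 1

Factor powers of 5 from the numerator and denominator of the reduced fraction: 45 = 5^1 · 9 and 7 = 5^0 · 7. Apply v_p(a/b) = v_p(a) − v_p(b): v_5(45/7) = 1 − 0 = 1.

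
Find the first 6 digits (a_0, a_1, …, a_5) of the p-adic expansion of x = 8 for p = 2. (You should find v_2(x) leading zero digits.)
(a_0, …, a_5) = (0, 0, 0, 1, 0, 0)

v_2(8) = 3, so a_0 = ... = a_2 = 0. Factor out: x = 2^3 · u with u = 1 a unit in ℤ_2. Expand u iteratively via a_{v+i} = u_i mod 2, u_{i+1} = (u_i − a_{v+i})/2:
  u_0 = 1;  a_3 = 1;  u_1 = (u_0 − 1)/2 = 0
  u_1 = 0;  a_4 = 0;  u_2 = (u_1 − 0)/2 = 0
  u_2 = 0;  a_5 = 0;  u_3 = (u_2 − 0)/2 = 0
Digits: (0, 0, 0, 1, 0, 0).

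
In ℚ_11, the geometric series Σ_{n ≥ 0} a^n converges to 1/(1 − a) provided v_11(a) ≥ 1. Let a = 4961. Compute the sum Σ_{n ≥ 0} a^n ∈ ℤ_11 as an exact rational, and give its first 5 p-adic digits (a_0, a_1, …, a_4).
Σ a^n = 1/(1 − a) = -1/4960;  first 5 digits = (1, 0, 8, 3, 9)

v_11(a) = 2 ≥ 1, so the series converges in ℤ_11 to 1/(1 − a) = 1/(1 − 4961) = -1/4960. Expand this rational in ℤ_11: compute digits iteratively via d_i = x_i mod 11, x_{i+1} = (x_i − d_i)/11. The first 5 digits are (1, 0, 8, 3, 9).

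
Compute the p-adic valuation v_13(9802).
v_13(9802) = 2

v_13(n) is the largest exponent k such that 13^k divides n. Factor out: 9802 = 13^2 · 58. (Sign doesn't affect v_p.) So v_13(9802) = 2.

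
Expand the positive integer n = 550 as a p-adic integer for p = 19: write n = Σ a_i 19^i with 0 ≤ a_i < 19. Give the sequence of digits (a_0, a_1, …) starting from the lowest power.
(a_0, a_1, …) = (18, 9, 1)

Repeated division by 19 gives the digits low-to-high: 550 = 18 + 9·19^1 + 1·19^2. Digit sequence: (18, 9, 1).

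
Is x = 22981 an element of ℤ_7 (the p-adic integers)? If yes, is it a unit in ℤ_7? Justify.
x ∈ ℤ_7 but not a unit; v_7(x) = 3 > 0

ℤ_7 = {x ∈ ℚ_7 : v_7(x) ≥ 0} and ℤ_7^× = {x ∈ ℤ_7 : v_7(x) = 0}. Here v_7(22981) = v_7(num) − v_7(den) = 3; compare against these criteria.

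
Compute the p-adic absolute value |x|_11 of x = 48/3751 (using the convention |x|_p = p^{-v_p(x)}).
|48/3751|_11 = 121

Step 1 — compute v_11(x) by factoring powers of 11 out of the numerator and denominator: v_11(48/3751) = -2. Step 2 — apply |x|_p = p^{-v_p(x)} = 11^{2} = 121.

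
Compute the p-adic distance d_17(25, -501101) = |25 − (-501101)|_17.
d_17(25, -501101) = 1/83521

Step 1 — x − y = 25 − (-501101) = 501126. Step 2 — v_17(501126) = 4 (factor: 501126 = (17^4 · 6); the sign does not affect v_p). Step 3 — |x − y|_17 = 17^{-4} = 1/83521.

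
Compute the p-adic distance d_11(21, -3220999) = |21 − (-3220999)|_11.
d_11(21, -3220999) = 1/161051

Step 1 — x − y = 21 − (-3220999) = 3221020. Step 2 — v_11(3221020) = 5 (factor: 3221020 = (11^5 · 20); the sign does not affect v_p). Step 3 — |x − y|_11 = 11^{-5} = 1/161051.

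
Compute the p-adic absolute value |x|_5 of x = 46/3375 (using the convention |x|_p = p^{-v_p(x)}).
|46/3375|_5 = 125

Step 1 — compute v_5(x) by factoring powers of 5 out of the numerator and denominator: v_5(46/3375) = -3. Step 2 — apply |x|_p = p^{-v_p(x)} = 5^{3} = 125.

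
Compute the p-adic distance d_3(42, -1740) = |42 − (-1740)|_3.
d_3(42, -1740) = 1/81

Step 1 — x − y = 42 − (-1740) = 1782. Step 2 — v_3(1782) = 4 (factor: 1782 = (3^4 · 22); the sign does not affect v_p). Step 3 — |x − y|_3 = 3^{-4} = 1/81.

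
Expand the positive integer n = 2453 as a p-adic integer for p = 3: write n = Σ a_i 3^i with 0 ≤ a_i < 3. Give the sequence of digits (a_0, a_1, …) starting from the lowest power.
(a_0, a_1, …) = (2, 1, 2, 0, 0, 1, 0, 1)

Repeated division by 3 gives the digits low-to-high: 2453 = 2 + 1·3^1 + 2·3^2 + 1·3^5 + 1·3^7. Digit sequence: (2, 1, 2, 0, 0, 1, 0, 1).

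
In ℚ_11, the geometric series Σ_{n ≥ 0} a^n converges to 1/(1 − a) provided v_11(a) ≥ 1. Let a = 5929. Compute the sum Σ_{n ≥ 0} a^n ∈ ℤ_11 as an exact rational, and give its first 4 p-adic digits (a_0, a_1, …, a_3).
Σ a^n = 1/(1 − a) = -1/5928;  first 4 digits = (1, 0, 5, 4)

v_11(a) = 2 ≥ 1, so the series converges in ℤ_11 to 1/(1 − a) = 1/(1 − 5929) = -1/5928. Expand this rational in ℤ_11: compute digits iteratively via d_i = x_i mod 11, x_{i+1} = (x_i − d_i)/11. The first 4 digits are (1, 0, 5, 4).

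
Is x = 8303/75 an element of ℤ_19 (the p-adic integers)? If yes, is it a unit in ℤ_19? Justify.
x ∈ ℤ_19 but not a unit; v_19(x) = 2 > 0

ℤ_19 = {x ∈ ℚ_19 : v_19(x) ≥ 0} and ℤ_19^× = {x ∈ ℤ_19 : v_19(x) = 0}. Here v_19(8303/75) = v_19(num) − v_19(den) = 2; compare against these criteria.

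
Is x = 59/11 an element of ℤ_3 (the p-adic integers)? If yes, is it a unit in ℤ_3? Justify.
x ∈ ℤ_3^× (unit); v_3(x) = 0

ℤ_3 = {x ∈ ℚ_3 : v_3(x) ≥ 0} and ℤ_3^× = {x ∈ ℤ_3 : v_3(x) = 0}. Here v_3(59/11) = v_3(num) − v_3(den) = 0; compare against these criteria.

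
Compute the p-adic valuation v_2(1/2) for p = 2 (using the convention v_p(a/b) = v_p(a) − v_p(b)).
v_2(1/2) = -1

Factor powers of 2 from the numerator and denominator of the reduced fraction: 1 = 2^0 · 1 and 2 = 2^1 · 1. Apply v_p(a/b) = v_p(a) − v_p(b): v_2(1/2) = 0 − 1 = -1.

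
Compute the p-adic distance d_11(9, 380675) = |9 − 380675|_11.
d_11(9, 380675) = 1/14641

Step 1 — x − y = 9 − 380675 = -380666. Step 2 — v_11(-380666) = 4 (factor: -380666 = −(11^4 · 26); the sign does not affect v_p). Step 3 — |x − y|_11 = 11^{-4} = 1/14641.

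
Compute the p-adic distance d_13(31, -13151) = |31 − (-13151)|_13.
d_13(31, -13151) = 1/2197

Step 1 — x − y = 31 − (-13151) = 13182. Step 2 — v_13(13182) = 3 (factor: 13182 = (13^3 · 6); the sign does not affect v_p). Step 3 — |x − y|_13 = 13^{-3} = 1/2197.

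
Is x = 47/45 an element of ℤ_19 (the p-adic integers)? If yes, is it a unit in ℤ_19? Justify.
x ∈ ℤ_19^× (unit); v_19(x) = 0

ℤ_19 = {x ∈ ℚ_19 : v_19(x) ≥ 0} and ℤ_19^× = {x ∈ ℤ_19 : v_19(x) = 0}. Here v_19(47/45) = v_19(num) − v_19(den) = 0; compare against these criteria.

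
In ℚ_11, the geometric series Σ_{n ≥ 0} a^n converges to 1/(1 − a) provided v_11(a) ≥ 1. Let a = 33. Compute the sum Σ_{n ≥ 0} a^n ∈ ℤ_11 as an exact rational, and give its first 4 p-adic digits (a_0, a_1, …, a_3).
Σ a^n = 1/(1 − a) = -1/32;  first 4 digits = (1, 3, 9, 5)

v_11(a) = 1 ≥ 1, so the series converges in ℤ_11 to 1/(1 − a) = 1/(1 − 33) = -1/32. Expand this rational in ℤ_11: compute digits iteratively via d_i = x_i mod 11, x_{i+1} = (x_i − d_i)/11. The first 4 digits are (1, 3, 9, 5).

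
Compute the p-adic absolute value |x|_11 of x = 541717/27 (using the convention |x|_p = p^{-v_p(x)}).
|541717/27|_11 = 1/14641

Step 1 — compute v_11(x) by factoring powers of 11 out of the numerator and denominator: v_11(541717/27) = 4. Step 2 — apply |x|_p = p^{-v_p(x)} = 11^{-4} = 1/14641.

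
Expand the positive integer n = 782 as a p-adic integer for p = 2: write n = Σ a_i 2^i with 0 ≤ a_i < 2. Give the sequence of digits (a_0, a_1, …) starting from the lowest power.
(a_0, a_1, …) = (0, 1, 1, 1, 0, 0, 0, 0, 1, 1)

Repeated division by 2 gives the digits low-to-high: 782 = 1·2^1 + 1·2^2 + 1·2^3 + 1·2^8 + 1·2^9. Digit sequence: (0, 1, 1, 1, 0, 0, 0, 0, 1, 1).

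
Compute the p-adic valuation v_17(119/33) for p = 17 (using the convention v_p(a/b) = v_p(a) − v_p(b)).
v_17(119/33) = 1

Factor powers of 17 from the numerator and denominator of the reduced fraction: 119 = 17^1 · 7 and 33 = 17^0 · 33. Apply v_p(a/b) = v_p(a) − v_p(b): v_17(119/33) = 1 − 0 = 1.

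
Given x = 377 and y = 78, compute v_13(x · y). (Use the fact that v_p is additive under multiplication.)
v_13(29406) = 2

v_p(x) = 1 (factor: 377 = 13^1 · 29); v_p(y) = 1 (factor: 78 = 13^1 · 6). Additivity: v_p(xy) = v_p(x) + v_p(y) = 1 + 1 = 2. (Direct check: xy = 29406 = 13^2 · (174).)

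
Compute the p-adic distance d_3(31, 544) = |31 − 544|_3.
d_3(31, 544) = 1/27

Step 1 — x − y = 31 − 544 = -513. Step 2 — v_3(-513) = 3 (factor: -513 = −(3^3 · 19); the sign does not affect v_p). Step 3 — |x − y|_3 = 3^{-3} = 1/27.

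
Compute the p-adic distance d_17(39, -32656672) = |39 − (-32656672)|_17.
d_17(39, -32656672) = 1/1419857

Step 1 — x − y = 39 − (-32656672) = 32656711. Step 2 — v_17(32656711) = 5 (factor: 32656711 = (17^5 · 23); the sign does not affect v_p). Step 3 — |x − y|_17 = 17^{-5} = 1/1419857.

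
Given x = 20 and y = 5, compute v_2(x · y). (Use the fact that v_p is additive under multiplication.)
v_2(100) = 2

v_p(x) = 2 (factor: 20 = 2^2 · 5); v_p(y) = 0 (factor: 5 = 2^0 · 5). Additivity: v_p(xy) = v_p(x) + v_p(y) = 2 + 0 = 2. (Direct check: xy = 100 = 2^2 · (25).)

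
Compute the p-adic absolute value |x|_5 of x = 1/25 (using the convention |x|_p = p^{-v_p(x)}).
|1/25|_5 = 25

Step 1 — compute v_5(x) by factoring powers of 5 out of the numerator and denominator: v_5(1/25) = -2. Step 2 — apply |x|_p = p^{-v_p(x)} = 5^{2} = 25.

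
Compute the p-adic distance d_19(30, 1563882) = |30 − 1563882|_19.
d_19(30, 1563882) = 1/130321

Step 1 — x − y = 30 − 1563882 = -1563852. Step 2 — v_19(-1563852) = 4 (factor: -1563852 = −(19^4 · 12); the sign does not affect v_p). Step 3 — |x − y|_19 = 19^{-4} = 1/130321.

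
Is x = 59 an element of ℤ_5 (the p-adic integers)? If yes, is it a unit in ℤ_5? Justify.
x ∈ ℤ_5^× (unit); v_5(x) = 0

ℤ_5 = {x ∈ ℚ_5 : v_5(x) ≥ 0} and ℤ_5^× = {x ∈ ℤ_5 : v_5(x) = 0}. Here v_5(59) = v_5(num) − v_5(den) = 0; compare against these criteria.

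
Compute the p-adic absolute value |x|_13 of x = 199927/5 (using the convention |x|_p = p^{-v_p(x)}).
|199927/5|_13 = 1/28561

Step 1 — compute v_13(x) by factoring powers of 13 out of the numerator and denominator: v_13(199927/5) = 4. Step 2 — apply |x|_p = p^{-v_p(x)} = 13^{-4} = 1/28561.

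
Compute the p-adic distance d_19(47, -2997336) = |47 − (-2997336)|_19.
d_19(47, -2997336) = 1/130321

Step 1 — x − y = 47 − (-2997336) = 2997383. Step 2 — v_19(2997383) = 4 (factor: 2997383 = (19^4 · 23); the sign does not affect v_p). Step 3 — |x − y|_19 = 19^{-4} = 1/130321.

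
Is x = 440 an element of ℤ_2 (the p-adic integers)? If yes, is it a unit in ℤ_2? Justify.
x ∈ ℤ_2 but not a unit; v_2(x) = 3 > 0

ℤ_2 = {x ∈ ℚ_2 : v_2(x) ≥ 0} and ℤ_2^× = {x ∈ ℤ_2 : v_2(x) = 0}. Here v_2(440) = v_2(num) − v_2(den) = 3; compare against these criteria.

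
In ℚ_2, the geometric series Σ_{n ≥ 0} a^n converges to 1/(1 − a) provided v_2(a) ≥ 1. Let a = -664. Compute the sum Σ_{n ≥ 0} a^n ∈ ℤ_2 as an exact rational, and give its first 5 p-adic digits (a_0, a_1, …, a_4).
Σ a^n = 1/(1 − a) = 1/665;  first 5 digits = (1, 0, 0, 1, 0)

v_2(a) = 3 ≥ 1, so the series converges in ℤ_2 to 1/(1 − a) = 1/(1 − (-664)) = 1/665. Expand this rational in ℤ_2: compute digits iteratively via d_i = x_i mod 2, x_{i+1} = (x_i − d_i)/2. The first 5 digits are (1, 0, 0, 1, 0).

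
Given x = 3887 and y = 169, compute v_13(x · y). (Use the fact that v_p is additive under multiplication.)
v_13(656903) = 4

v_p(x) = 2 (factor: 3887 = 13^2 · 23); v_p(y) = 2 (factor: 169 = 13^2 · 1). Additivity: v_p(xy) = v_p(x) + v_p(y) = 2 + 2 = 4. (Direct check: xy = 656903 = 13^4 · (23).)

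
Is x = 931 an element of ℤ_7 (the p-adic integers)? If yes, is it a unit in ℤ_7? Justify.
x ∈ ℤ_7 but not a unit; v_7(x) = 2 > 0

ℤ_7 = {x ∈ ℚ_7 : v_7(x) ≥ 0} and ℤ_7^× = {x ∈ ℤ_7 : v_7(x) = 0}. Here v_7(931) = v_7(num) − v_7(den) = 2; compare against these criteria.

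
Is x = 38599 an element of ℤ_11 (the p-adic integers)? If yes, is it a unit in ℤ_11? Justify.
x ∈ ℤ_11 but not a unit; v_11(x) = 3 > 0

ℤ_11 = {x ∈ ℚ_11 : v_11(x) ≥ 0} and ℤ_11^× = {x ∈ ℤ_11 : v_11(x) = 0}. Here v_11(38599) = v_11(num) − v_11(den) = 3; compare against these criteria.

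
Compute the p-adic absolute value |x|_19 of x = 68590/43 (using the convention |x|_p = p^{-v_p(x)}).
|68590/43|_19 = 1/6859

Step 1 — compute v_19(x) by factoring powers of 19 out of the numerator and denominator: v_19(68590/43) = 3. Step 2 — apply |x|_p = p^{-v_p(x)} = 19^{-3} = 1/6859.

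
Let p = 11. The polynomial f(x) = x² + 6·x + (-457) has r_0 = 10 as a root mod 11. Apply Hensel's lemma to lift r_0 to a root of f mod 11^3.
r_2 = 1022 (mod 1331)

Hensel: r_{i+1} = r_i − f(r_i)·(f′(r_i))^{-1} mod 11^{i+2}, f′(x) = 2x + 6. Iterate:
  r_0 = 10 (mod 11)
  r_1 = 54 (mod 121)
  r_2 = 1022 (mod 1331)
Final: r = 1022 satisfies f(r) ≡ 0 mod 11^3.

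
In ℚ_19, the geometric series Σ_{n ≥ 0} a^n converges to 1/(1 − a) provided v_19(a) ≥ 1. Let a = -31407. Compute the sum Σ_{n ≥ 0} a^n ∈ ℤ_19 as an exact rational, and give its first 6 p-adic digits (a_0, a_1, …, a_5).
Σ a^n = 1/(1 − a) = 1/31408;  first 6 digits = (1, 0, 8, 14, 6, 18)

v_19(a) = 2 ≥ 1, so the series converges in ℤ_19 to 1/(1 − a) = 1/(1 − (-31407)) = 1/31408. Expand this rational in ℤ_19: compute digits iteratively via d_i = x_i mod 19, x_{i+1} = (x_i − d_i)/19. The first 6 digits are (1, 0, 8, 14, 6, 18).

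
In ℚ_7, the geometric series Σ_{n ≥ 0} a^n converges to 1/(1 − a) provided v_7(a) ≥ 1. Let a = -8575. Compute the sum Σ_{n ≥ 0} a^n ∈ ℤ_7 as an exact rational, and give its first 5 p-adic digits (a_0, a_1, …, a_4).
Σ a^n = 1/(1 − a) = 1/8576;  first 5 digits = (1, 0, 0, 3, 3)

v_7(a) = 3 ≥ 1, so the series converges in ℤ_7 to 1/(1 − a) = 1/(1 − (-8575)) = 1/8576. Expand this rational in ℤ_7: compute digits iteratively via d_i = x_i mod 7, x_{i+1} = (x_i − d_i)/7. The first 5 digits are (1, 0, 0, 3, 3).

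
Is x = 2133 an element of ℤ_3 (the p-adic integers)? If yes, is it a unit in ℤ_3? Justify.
x ∈ ℤ_3 but not a unit; v_3(x) = 3 > 0

ℤ_3 = {x ∈ ℚ_3 : v_3(x) ≥ 0} and ℤ_3^× = {x ∈ ℤ_3 : v_3(x) = 0}. Here v_3(2133) = v_3(num) − v_3(den) = 3; compare against these criteria.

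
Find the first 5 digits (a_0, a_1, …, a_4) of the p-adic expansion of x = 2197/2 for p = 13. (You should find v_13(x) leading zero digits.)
(a_0, …, a_4) = (0, 0, 0, 7, 6)

v_13(2197/2) = 3, so a_0 = ... = a_2 = 0. Factor out: x = 13^3 · u with u = 1/2 a unit in ℤ_13. Expand u iteratively via a_{v+i} = u_i mod 13, u_{i+1} = (u_i − a_{v+i})/13:
  u_0 = 1/2;  a_3 = 7;  u_1 = (u_0 − 7)/13 = -1/2
  u_1 = -1/2;  a_4 = 6;  u_2 = (u_1 − 6)/13 = -1/2
Digits: (0, 0, 0, 7, 6).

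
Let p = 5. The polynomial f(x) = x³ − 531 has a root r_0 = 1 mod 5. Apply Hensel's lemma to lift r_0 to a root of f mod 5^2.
r_1 = 11 (mod 25)

Hensel: r_{i+1} = r_i − f(r_i)/f′(r_i) mod 5^{i+2}, where f′(x) = 3x². Iterate:
  r_0 = 1 (mod 5)
  r_1 = 11 (mod 25)
Final: r = 11 with f(r) ≡ 0 mod 5^2.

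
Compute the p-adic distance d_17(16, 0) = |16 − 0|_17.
d_17(16, 0) = 1

Step 1 — x − y = 16 − 0 = 16. Step 2 — v_17(16) = 0 (factor: 16 = (17^0 · 16); the sign does not affect v_p). Step 3 — |x − y|_17 = 17^{0} = 1.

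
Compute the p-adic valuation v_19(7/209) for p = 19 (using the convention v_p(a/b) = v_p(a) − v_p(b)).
v_19(7/209) = -1

Factor powers of 19 from the numerator and denominator of the reduced fraction: 7 = 19^0 · 7 and 209 = 19^1 · 11. Apply v_p(a/b) = v_p(a) − v_p(b): v_19(7/209) = 0 − 1 = -1.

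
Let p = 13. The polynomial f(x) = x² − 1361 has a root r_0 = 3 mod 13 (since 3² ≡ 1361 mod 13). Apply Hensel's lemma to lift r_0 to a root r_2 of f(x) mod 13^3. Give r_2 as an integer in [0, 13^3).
r_2 = 1693 (mod 2197)

Hensel's recurrence: r_{i+1} = r_i − f(r_i)·(f′(r_i))^{-1} mod 13^{i+2}, with f′(x) = 2x. Iterate:
  r_0 = 3 (mod 13)
  r_1 = 3 (mod 169)
  r_2 = 1693 (mod 2197)
Final: r_2 = 1693, and one checks f(r_2) ≡ 0 mod 13^3.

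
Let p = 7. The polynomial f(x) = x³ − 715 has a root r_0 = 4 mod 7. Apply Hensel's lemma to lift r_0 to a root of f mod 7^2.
r_1 = 39 (mod 49)

Hensel: r_{i+1} = r_i − f(r_i)/f′(r_i) mod 7^{i+2}, where f′(x) = 3x². Iterate:
  r_0 = 4 (mod 7)
  r_1 = 39 (mod 49)
Final: r = 39 with f(r) ≡ 0 mod 7^2.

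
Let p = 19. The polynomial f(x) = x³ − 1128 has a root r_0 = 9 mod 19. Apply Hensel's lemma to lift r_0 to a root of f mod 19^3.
r_2 = 3790 (mod 6859)

Hensel: r_{i+1} = r_i − f(r_i)/f′(r_i) mod 19^{i+2}, where f′(x) = 3x². Iterate:
  r_0 = 9 (mod 19)
  r_1 = 180 (mod 361)
  r_2 = 3790 (mod 6859)
Final: r = 3790 with f(r) ≡ 0 mod 19^3.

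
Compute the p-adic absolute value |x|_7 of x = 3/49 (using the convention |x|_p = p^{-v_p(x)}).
|3/49|_7 = 49

Step 1 — compute v_7(x) by factoring powers of 7 out of the numerator and denominator: v_7(3/49) = -2. Step 2 — apply |x|_p = p^{-v_p(x)} = 7^{2} = 49.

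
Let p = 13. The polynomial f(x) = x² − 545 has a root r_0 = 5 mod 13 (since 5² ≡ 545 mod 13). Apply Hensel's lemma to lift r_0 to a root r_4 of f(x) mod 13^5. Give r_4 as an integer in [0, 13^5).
r_4 = 55151 (mod 371293)

Hensel's recurrence: r_{i+1} = r_i − f(r_i)·(f′(r_i))^{-1} mod 13^{i+2}, with f′(x) = 2x. Iterate:
  r_0 = 5 (mod 13)
  r_1 = 57 (mod 169)
  r_2 = 226 (mod 2197)
  r_3 = 26590 (mod 28561)
  r_4 = 55151 (mod 371293)
Final: r_4 = 55151, and one checks f(r_4) ≡ 0 mod 13^5.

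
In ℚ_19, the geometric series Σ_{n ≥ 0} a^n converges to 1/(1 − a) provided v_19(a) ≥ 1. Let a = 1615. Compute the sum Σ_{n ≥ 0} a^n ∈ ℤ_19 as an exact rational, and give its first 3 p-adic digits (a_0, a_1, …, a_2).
Σ a^n = 1/(1 − a) = -1/1614;  first 3 digits = (1, 9, 9)

v_19(a) = 1 ≥ 1, so the series converges in ℤ_19 to 1/(1 − a) = 1/(1 − 1615) = -1/1614. Expand this rational in ℤ_19: compute digits iteratively via d_i = x_i mod 19, x_{i+1} = (x_i − d_i)/19. The first 3 digits are (1, 9, 9).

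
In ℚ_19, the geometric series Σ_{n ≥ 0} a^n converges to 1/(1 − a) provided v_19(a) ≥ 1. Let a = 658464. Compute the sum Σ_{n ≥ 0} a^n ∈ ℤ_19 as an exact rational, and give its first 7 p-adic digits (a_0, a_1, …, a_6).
Σ a^n = 1/(1 − a) = -1/658463;  first 7 digits = (1, 0, 0, 1, 5, 0, 1)

v_19(a) = 3 ≥ 1, so the series converges in ℤ_19 to 1/(1 − a) = 1/(1 − 658464) = -1/658463. Expand this rational in ℤ_19: compute digits iteratively via d_i = x_i mod 19, x_{i+1} = (x_i − d_i)/19. The first 7 digits are (1, 0, 0, 1, 5, 0, 1).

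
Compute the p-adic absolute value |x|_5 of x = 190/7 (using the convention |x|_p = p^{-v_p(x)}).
|190/7|_5 = 1/5

Step 1 — compute v_5(x) by factoring powers of 5 out of the numerator and denominator: v_5(190/7) = 1. Step 2 — apply |x|_p = p^{-v_p(x)} = 5^{-1} = 1/5.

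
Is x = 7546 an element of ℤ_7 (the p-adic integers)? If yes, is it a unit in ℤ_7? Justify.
x ∈ ℤ_7 but not a unit; v_7(x) = 3 > 0

ℤ_7 = {x ∈ ℚ_7 : v_7(x) ≥ 0} and ℤ_7^× = {x ∈ ℤ_7 : v_7(x) = 0}. Here v_7(7546) = v_7(num) − v_7(den) = 3; compare against these criteria.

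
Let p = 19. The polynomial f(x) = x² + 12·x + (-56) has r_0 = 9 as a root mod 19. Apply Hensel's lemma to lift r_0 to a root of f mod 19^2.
r_1 = 161 (mod 361)

Hensel: r_{i+1} = r_i − f(r_i)·(f′(r_i))^{-1} mod 19^{i+2}, f′(x) = 2x + 12. Iterate:
  r_0 = 9 (mod 19)
  r_1 = 161 (mod 361)
Final: r = 161 satisfies f(r) ≡ 0 mod 19^2.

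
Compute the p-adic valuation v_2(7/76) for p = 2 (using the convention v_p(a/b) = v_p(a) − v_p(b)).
v_2(7/76) = -2

Factor powers of 2 from the numerator and denominator of the reduced fraction: 7 = 2^0 · 7 and 76 = 2^2 · 19. Apply v_p(a/b) = v_p(a) − v_p(b): v_2(7/76) = 0 − 2 = -2.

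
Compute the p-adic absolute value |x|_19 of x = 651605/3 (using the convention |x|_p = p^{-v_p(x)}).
|651605/3|_19 = 1/130321

Step 1 — compute v_19(x) by factoring powers of 19 out of the numerator and denominator: v_19(651605/3) = 4. Step 2 — apply |x|_p = p^{-v_p(x)} = 19^{-4} = 1/130321.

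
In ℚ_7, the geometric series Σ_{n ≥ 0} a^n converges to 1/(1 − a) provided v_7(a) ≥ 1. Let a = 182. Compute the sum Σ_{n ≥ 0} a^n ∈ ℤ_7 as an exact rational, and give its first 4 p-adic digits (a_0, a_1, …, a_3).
Σ a^n = 1/(1 − a) = -1/181;  first 4 digits = (1, 5, 0, 5)

v_7(a) = 1 ≥ 1, so the series converges in ℤ_7 to 1/(1 − a) = 1/(1 − 182) = -1/181. Expand this rational in ℤ_7: compute digits iteratively via d_i = x_i mod 7, x_{i+1} = (x_i − d_i)/7. The first 4 digits are (1, 5, 0, 5).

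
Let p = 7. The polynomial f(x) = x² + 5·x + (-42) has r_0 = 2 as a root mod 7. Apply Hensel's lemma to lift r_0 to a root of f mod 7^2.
r_1 = 16 (mod 49)

Hensel: r_{i+1} = r_i − f(r_i)·(f′(r_i))^{-1} mod 7^{i+2}, f′(x) = 2x + 5. Iterate:
  r_0 = 2 (mod 7)
  r_1 = 16 (mod 49)
Final: r = 16 satisfies f(r) ≡ 0 mod 7^2.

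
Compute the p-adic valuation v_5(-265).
v_5(-265) = 1

v_5(n) is the largest exponent k such that 5^k divides n. Factor out: -265 = -5^1 · 53. (Sign doesn't affect v_p.) So v_5(-265) = 1.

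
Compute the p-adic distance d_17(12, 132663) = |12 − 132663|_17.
d_17(12, 132663) = 1/4913

Step 1 — x − y = 12 − 132663 = -132651. Step 2 — v_17(-132651) = 3 (factor: -132651 = −(17^3 · 27); the sign does not affect v_p). Step 3 — |x − y|_17 = 17^{-3} = 1/4913.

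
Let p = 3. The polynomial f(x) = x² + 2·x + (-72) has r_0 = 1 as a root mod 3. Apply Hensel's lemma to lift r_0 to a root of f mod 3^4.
r_3 = 43 (mod 81)

Hensel: r_{i+1} = r_i − f(r_i)·(f′(r_i))^{-1} mod 3^{i+2}, f′(x) = 2x + 2. Iterate:
  r_0 = 1 (mod 3)
  r_1 = 7 (mod 9)
  r_2 = 16 (mod 27)
  r_3 = 43 (mod 81)
Final: r = 43 satisfies f(r) ≡ 0 mod 3^4.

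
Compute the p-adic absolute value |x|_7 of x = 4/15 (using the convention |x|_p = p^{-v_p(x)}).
|4/15|_7 = 1

Step 1 — compute v_7(x) by factoring powers of 7 out of the numerator and denominator: v_7(4/15) = 0. Step 2 — apply |x|_p = p^{-v_p(x)} = 7^{0} = 1.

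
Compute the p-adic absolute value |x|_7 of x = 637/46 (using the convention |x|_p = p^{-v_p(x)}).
|637/46|_7 = 1/49

Step 1 — compute v_7(x) by factoring powers of 7 out of the numerator and denominator: v_7(637/46) = 2. Step 2 — apply |x|_p = p^{-v_p(x)} = 7^{-2} = 1/49.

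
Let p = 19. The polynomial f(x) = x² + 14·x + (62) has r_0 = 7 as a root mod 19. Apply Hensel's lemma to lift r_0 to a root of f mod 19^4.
r_3 = 23890 (mod 130321)

Hensel: r_{i+1} = r_i − f(r_i)·(f′(r_i))^{-1} mod 19^{i+2}, f′(x) = 2x + 14. Iterate:
  r_0 = 7 (mod 19)
  r_1 = 64 (mod 361)
  r_2 = 3313 (mod 6859)
  r_3 = 23890 (mod 130321)
Final: r = 23890 satisfies f(r) ≡ 0 mod 19^4.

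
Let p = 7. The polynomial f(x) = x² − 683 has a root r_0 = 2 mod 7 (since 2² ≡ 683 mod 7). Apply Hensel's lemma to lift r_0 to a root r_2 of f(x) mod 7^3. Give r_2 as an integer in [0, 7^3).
r_2 = 37 (mod 343)

Hensel's recurrence: r_{i+1} = r_i − f(r_i)·(f′(r_i))^{-1} mod 7^{i+2}, with f′(x) = 2x. Iterate:
  r_0 = 2 (mod 7)
  r_1 = 37 (mod 49)
  r_2 = 37 (mod 343)
Final: r_2 = 37, and one checks f(r_2) ≡ 0 mod 7^3.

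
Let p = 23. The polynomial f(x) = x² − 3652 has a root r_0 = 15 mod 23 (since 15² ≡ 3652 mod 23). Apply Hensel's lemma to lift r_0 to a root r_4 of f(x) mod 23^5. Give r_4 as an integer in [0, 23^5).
r_4 = 6117256 (mod 6436343)

Hensel's recurrence: r_{i+1} = r_i − f(r_i)·(f′(r_i))^{-1} mod 23^{i+2}, with f′(x) = 2x. Iterate:
  r_0 = 15 (mod 23)
  r_1 = 429 (mod 529)
  r_2 = 9422 (mod 12167)
  r_3 = 240595 (mod 279841)
  r_4 = 6117256 (mod 6436343)
Final: r_4 = 6117256, and one checks f(r_4) ≡ 0 mod 23^5.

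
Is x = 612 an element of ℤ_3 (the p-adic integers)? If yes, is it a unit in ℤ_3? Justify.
x ∈ ℤ_3 but not a unit; v_3(x) = 2 > 0

ℤ_3 = {x ∈ ℚ_3 : v_3(x) ≥ 0} and ℤ_3^× = {x ∈ ℤ_3 : v_3(x) = 0}. Here v_3(612) = v_3(num) − v_3(den) = 2; compare against these criteria.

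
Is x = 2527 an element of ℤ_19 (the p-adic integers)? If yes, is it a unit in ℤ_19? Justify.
x ∈ ℤ_19 but not a unit; v_19(x) = 2 > 0

ℤ_19 = {x ∈ ℚ_19 : v_19(x) ≥ 0} and ℤ_19^× = {x ∈ ℤ_19 : v_19(x) = 0}. Here v_19(2527) = v_19(num) − v_19(den) = 2; compare against these criteria.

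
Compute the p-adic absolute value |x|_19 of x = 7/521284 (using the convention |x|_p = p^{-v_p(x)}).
|7/521284|_19 = 130321

Step 1 — compute v_19(x) by factoring powers of 19 out of the numerator and denominator: v_19(7/521284) = -4. Step 2 — apply |x|_p = p^{-v_p(x)} = 19^{4} = 130321.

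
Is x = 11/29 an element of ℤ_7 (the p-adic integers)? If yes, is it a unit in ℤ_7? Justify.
x ∈ ℤ_7^× (unit); v_7(x) = 0

ℤ_7 = {x ∈ ℚ_7 : v_7(x) ≥ 0} and ℤ_7^× = {x ∈ ℤ_7 : v_7(x) = 0}. Here v_7(11/29) = v_7(num) − v_7(den) = 0; compare against these criteria.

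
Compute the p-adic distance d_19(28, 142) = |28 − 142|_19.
d_19(28, 142) = 1/19

Step 1 — x − y = 28 − 142 = -114. Step 2 — v_19(-114) = 1 (factor: -114 = −(19^1 · 6); the sign does not affect v_p). Step 3 — |x − y|_19 = 19^{-1} = 1/19.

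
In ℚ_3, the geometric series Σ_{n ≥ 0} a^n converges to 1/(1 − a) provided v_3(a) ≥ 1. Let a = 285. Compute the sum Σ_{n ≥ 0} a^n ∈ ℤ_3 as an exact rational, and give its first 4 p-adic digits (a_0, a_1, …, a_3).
Σ a^n = 1/(1 − a) = -1/284;  first 4 digits = (1, 2, 2, 2)

v_3(a) = 1 ≥ 1, so the series converges in ℤ_3 to 1/(1 − a) = 1/(1 − 285) = -1/284. Expand this rational in ℤ_3: compute digits iteratively via d_i = x_i mod 3, x_{i+1} = (x_i − d_i)/3. The first 4 digits are (1, 2, 2, 2).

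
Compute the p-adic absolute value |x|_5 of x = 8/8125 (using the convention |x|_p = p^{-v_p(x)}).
|8/8125|_5 = 625

Step 1 — compute v_5(x) by factoring powers of 5 out of the numerator and denominator: v_5(8/8125) = -4. Step 2 — apply |x|_p = p^{-v_p(x)} = 5^{4} = 625.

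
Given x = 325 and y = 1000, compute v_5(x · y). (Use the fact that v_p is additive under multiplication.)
v_5(325000) = 5

v_p(x) = 2 (factor: 325 = 5^2 · 13); v_p(y) = 3 (factor: 1000 = 5^3 · 8). Additivity: v_p(xy) = v_p(x) + v_p(y) = 2 + 3 = 5. (Direct check: xy = 325000 = 5^5 · (104).)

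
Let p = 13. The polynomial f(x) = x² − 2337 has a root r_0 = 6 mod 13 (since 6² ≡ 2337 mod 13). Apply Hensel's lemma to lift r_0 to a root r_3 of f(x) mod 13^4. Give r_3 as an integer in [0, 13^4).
r_3 = 18154 (mod 28561)

Hensel's recurrence: r_{i+1} = r_i − f(r_i)·(f′(r_i))^{-1} mod 13^{i+2}, with f′(x) = 2x. Iterate:
  r_0 = 6 (mod 13)
  r_1 = 71 (mod 169)
  r_2 = 578 (mod 2197)
  r_3 = 18154 (mod 28561)
Final: r_3 = 18154, and one checks f(r_3) ≡ 0 mod 13^4.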